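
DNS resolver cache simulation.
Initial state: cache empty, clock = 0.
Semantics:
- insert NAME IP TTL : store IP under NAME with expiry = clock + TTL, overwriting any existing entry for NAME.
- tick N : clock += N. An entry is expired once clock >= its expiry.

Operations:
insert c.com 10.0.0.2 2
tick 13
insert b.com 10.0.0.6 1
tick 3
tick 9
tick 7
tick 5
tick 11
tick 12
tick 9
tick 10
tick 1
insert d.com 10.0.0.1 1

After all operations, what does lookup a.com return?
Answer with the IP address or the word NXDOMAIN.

Op 1: insert c.com -> 10.0.0.2 (expiry=0+2=2). clock=0
Op 2: tick 13 -> clock=13. purged={c.com}
Op 3: insert b.com -> 10.0.0.6 (expiry=13+1=14). clock=13
Op 4: tick 3 -> clock=16. purged={b.com}
Op 5: tick 9 -> clock=25.
Op 6: tick 7 -> clock=32.
Op 7: tick 5 -> clock=37.
Op 8: tick 11 -> clock=48.
Op 9: tick 12 -> clock=60.
Op 10: tick 9 -> clock=69.
Op 11: tick 10 -> clock=79.
Op 12: tick 1 -> clock=80.
Op 13: insert d.com -> 10.0.0.1 (expiry=80+1=81). clock=80
lookup a.com: not in cache (expired or never inserted)

Answer: NXDOMAIN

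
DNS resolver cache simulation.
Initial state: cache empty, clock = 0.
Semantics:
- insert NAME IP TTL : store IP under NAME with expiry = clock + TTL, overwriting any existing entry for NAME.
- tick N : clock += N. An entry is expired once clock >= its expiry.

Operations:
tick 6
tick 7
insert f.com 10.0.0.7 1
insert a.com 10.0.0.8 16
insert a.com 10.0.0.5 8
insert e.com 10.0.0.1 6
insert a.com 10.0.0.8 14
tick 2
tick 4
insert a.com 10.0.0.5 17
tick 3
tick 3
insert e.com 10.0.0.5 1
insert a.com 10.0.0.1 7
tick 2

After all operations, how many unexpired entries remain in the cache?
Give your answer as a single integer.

Answer: 1

Derivation:
Op 1: tick 6 -> clock=6.
Op 2: tick 7 -> clock=13.
Op 3: insert f.com -> 10.0.0.7 (expiry=13+1=14). clock=13
Op 4: insert a.com -> 10.0.0.8 (expiry=13+16=29). clock=13
Op 5: insert a.com -> 10.0.0.5 (expiry=13+8=21). clock=13
Op 6: insert e.com -> 10.0.0.1 (expiry=13+6=19). clock=13
Op 7: insert a.com -> 10.0.0.8 (expiry=13+14=27). clock=13
Op 8: tick 2 -> clock=15. purged={f.com}
Op 9: tick 4 -> clock=19. purged={e.com}
Op 10: insert a.com -> 10.0.0.5 (expiry=19+17=36). clock=19
Op 11: tick 3 -> clock=22.
Op 12: tick 3 -> clock=25.
Op 13: insert e.com -> 10.0.0.5 (expiry=25+1=26). clock=25
Op 14: insert a.com -> 10.0.0.1 (expiry=25+7=32). clock=25
Op 15: tick 2 -> clock=27. purged={e.com}
Final cache (unexpired): {a.com} -> size=1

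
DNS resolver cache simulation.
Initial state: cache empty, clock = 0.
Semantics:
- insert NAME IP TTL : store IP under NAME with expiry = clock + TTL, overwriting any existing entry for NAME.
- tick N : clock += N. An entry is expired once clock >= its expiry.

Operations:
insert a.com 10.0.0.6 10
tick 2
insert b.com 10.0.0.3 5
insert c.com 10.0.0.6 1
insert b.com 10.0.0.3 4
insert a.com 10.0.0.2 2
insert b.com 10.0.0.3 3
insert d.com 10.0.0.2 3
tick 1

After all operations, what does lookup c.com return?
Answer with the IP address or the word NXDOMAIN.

Op 1: insert a.com -> 10.0.0.6 (expiry=0+10=10). clock=0
Op 2: tick 2 -> clock=2.
Op 3: insert b.com -> 10.0.0.3 (expiry=2+5=7). clock=2
Op 4: insert c.com -> 10.0.0.6 (expiry=2+1=3). clock=2
Op 5: insert b.com -> 10.0.0.3 (expiry=2+4=6). clock=2
Op 6: insert a.com -> 10.0.0.2 (expiry=2+2=4). clock=2
Op 7: insert b.com -> 10.0.0.3 (expiry=2+3=5). clock=2
Op 8: insert d.com -> 10.0.0.2 (expiry=2+3=5). clock=2
Op 9: tick 1 -> clock=3. purged={c.com}
lookup c.com: not in cache (expired or never inserted)

Answer: NXDOMAIN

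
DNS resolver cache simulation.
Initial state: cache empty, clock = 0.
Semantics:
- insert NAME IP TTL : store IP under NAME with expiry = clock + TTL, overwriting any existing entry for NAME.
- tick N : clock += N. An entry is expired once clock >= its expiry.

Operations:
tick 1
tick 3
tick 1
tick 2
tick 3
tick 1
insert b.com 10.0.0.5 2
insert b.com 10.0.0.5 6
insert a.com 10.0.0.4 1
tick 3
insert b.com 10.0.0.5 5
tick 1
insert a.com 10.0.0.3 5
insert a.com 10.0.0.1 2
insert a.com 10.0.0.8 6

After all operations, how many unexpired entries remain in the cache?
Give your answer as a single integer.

Answer: 2

Derivation:
Op 1: tick 1 -> clock=1.
Op 2: tick 3 -> clock=4.
Op 3: tick 1 -> clock=5.
Op 4: tick 2 -> clock=7.
Op 5: tick 3 -> clock=10.
Op 6: tick 1 -> clock=11.
Op 7: insert b.com -> 10.0.0.5 (expiry=11+2=13). clock=11
Op 8: insert b.com -> 10.0.0.5 (expiry=11+6=17). clock=11
Op 9: insert a.com -> 10.0.0.4 (expiry=11+1=12). clock=11
Op 10: tick 3 -> clock=14. purged={a.com}
Op 11: insert b.com -> 10.0.0.5 (expiry=14+5=19). clock=14
Op 12: tick 1 -> clock=15.
Op 13: insert a.com -> 10.0.0.3 (expiry=15+5=20). clock=15
Op 14: insert a.com -> 10.0.0.1 (expiry=15+2=17). clock=15
Op 15: insert a.com -> 10.0.0.8 (expiry=15+6=21). clock=15
Final cache (unexpired): {a.com,b.com} -> size=2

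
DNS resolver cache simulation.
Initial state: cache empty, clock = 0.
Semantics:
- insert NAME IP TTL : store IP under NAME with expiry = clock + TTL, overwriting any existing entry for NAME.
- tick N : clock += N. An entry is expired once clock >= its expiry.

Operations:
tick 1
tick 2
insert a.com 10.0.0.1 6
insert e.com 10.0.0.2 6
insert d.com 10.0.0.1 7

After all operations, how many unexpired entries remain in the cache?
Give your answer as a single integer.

Op 1: tick 1 -> clock=1.
Op 2: tick 2 -> clock=3.
Op 3: insert a.com -> 10.0.0.1 (expiry=3+6=9). clock=3
Op 4: insert e.com -> 10.0.0.2 (expiry=3+6=9). clock=3
Op 5: insert d.com -> 10.0.0.1 (expiry=3+7=10). clock=3
Final cache (unexpired): {a.com,d.com,e.com} -> size=3

Answer: 3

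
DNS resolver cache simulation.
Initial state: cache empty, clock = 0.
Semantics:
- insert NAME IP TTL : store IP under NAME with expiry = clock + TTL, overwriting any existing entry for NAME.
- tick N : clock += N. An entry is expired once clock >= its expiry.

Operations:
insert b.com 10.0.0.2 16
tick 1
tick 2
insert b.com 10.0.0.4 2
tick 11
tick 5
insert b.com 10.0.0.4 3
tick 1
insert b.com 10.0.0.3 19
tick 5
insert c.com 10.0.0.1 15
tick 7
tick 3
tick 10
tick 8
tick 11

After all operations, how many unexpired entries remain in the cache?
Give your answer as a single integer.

Op 1: insert b.com -> 10.0.0.2 (expiry=0+16=16). clock=0
Op 2: tick 1 -> clock=1.
Op 3: tick 2 -> clock=3.
Op 4: insert b.com -> 10.0.0.4 (expiry=3+2=5). clock=3
Op 5: tick 11 -> clock=14. purged={b.com}
Op 6: tick 5 -> clock=19.
Op 7: insert b.com -> 10.0.0.4 (expiry=19+3=22). clock=19
Op 8: tick 1 -> clock=20.
Op 9: insert b.com -> 10.0.0.3 (expiry=20+19=39). clock=20
Op 10: tick 5 -> clock=25.
Op 11: insert c.com -> 10.0.0.1 (expiry=25+15=40). clock=25
Op 12: tick 7 -> clock=32.
Op 13: tick 3 -> clock=35.
Op 14: tick 10 -> clock=45. purged={b.com,c.com}
Op 15: tick 8 -> clock=53.
Op 16: tick 11 -> clock=64.
Final cache (unexpired): {} -> size=0

Answer: 0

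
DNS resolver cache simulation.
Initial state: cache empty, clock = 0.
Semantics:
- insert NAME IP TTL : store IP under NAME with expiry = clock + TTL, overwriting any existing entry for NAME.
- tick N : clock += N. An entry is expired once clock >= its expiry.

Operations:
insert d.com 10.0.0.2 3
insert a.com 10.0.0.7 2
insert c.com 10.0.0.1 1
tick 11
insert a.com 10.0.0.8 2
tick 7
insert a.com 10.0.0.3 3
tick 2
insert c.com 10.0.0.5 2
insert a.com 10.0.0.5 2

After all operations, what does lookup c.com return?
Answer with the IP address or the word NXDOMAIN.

Answer: 10.0.0.5

Derivation:
Op 1: insert d.com -> 10.0.0.2 (expiry=0+3=3). clock=0
Op 2: insert a.com -> 10.0.0.7 (expiry=0+2=2). clock=0
Op 3: insert c.com -> 10.0.0.1 (expiry=0+1=1). clock=0
Op 4: tick 11 -> clock=11. purged={a.com,c.com,d.com}
Op 5: insert a.com -> 10.0.0.8 (expiry=11+2=13). clock=11
Op 6: tick 7 -> clock=18. purged={a.com}
Op 7: insert a.com -> 10.0.0.3 (expiry=18+3=21). clock=18
Op 8: tick 2 -> clock=20.
Op 9: insert c.com -> 10.0.0.5 (expiry=20+2=22). clock=20
Op 10: insert a.com -> 10.0.0.5 (expiry=20+2=22). clock=20
lookup c.com: present, ip=10.0.0.5 expiry=22 > clock=20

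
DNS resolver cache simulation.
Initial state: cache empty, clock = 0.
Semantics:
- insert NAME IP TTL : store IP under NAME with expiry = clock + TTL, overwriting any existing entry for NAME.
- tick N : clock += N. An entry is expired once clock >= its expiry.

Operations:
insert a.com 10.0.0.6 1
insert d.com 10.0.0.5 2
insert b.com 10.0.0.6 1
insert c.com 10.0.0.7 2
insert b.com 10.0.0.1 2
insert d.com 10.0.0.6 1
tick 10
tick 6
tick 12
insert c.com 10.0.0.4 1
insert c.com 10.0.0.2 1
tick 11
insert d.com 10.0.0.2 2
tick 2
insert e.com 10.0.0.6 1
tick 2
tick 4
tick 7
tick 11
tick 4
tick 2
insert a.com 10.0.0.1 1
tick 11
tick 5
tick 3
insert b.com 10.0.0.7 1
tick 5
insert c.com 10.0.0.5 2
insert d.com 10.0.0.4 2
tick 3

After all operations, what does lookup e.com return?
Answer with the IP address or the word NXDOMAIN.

Answer: NXDOMAIN

Derivation:
Op 1: insert a.com -> 10.0.0.6 (expiry=0+1=1). clock=0
Op 2: insert d.com -> 10.0.0.5 (expiry=0+2=2). clock=0
Op 3: insert b.com -> 10.0.0.6 (expiry=0+1=1). clock=0
Op 4: insert c.com -> 10.0.0.7 (expiry=0+2=2). clock=0
Op 5: insert b.com -> 10.0.0.1 (expiry=0+2=2). clock=0
Op 6: insert d.com -> 10.0.0.6 (expiry=0+1=1). clock=0
Op 7: tick 10 -> clock=10. purged={a.com,b.com,c.com,d.com}
Op 8: tick 6 -> clock=16.
Op 9: tick 12 -> clock=28.
Op 10: insert c.com -> 10.0.0.4 (expiry=28+1=29). clock=28
Op 11: insert c.com -> 10.0.0.2 (expiry=28+1=29). clock=28
Op 12: tick 11 -> clock=39. purged={c.com}
Op 13: insert d.com -> 10.0.0.2 (expiry=39+2=41). clock=39
Op 14: tick 2 -> clock=41. purged={d.com}
Op 15: insert e.com -> 10.0.0.6 (expiry=41+1=42). clock=41
Op 16: tick 2 -> clock=43. purged={e.com}
Op 17: tick 4 -> clock=47.
Op 18: tick 7 -> clock=54.
Op 19: tick 11 -> clock=65.
Op 20: tick 4 -> clock=69.
Op 21: tick 2 -> clock=71.
Op 22: insert a.com -> 10.0.0.1 (expiry=71+1=72). clock=71
Op 23: tick 11 -> clock=82. purged={a.com}
Op 24: tick 5 -> clock=87.
Op 25: tick 3 -> clock=90.
Op 26: insert b.com -> 10.0.0.7 (expiry=90+1=91). clock=90
Op 27: tick 5 -> clock=95. purged={b.com}
Op 28: insert c.com -> 10.0.0.5 (expiry=95+2=97). clock=95
Op 29: insert d.com -> 10.0.0.4 (expiry=95+2=97). clock=95
Op 30: tick 3 -> clock=98. purged={c.com,d.com}
lookup e.com: not in cache (expired or never inserted)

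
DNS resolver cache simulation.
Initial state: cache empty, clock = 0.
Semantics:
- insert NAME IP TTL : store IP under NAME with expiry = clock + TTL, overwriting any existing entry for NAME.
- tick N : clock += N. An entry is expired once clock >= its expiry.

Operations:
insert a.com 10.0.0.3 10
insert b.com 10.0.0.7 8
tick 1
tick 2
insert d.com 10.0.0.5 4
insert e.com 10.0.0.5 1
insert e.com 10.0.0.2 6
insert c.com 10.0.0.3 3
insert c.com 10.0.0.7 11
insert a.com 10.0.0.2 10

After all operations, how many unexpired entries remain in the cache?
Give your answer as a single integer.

Answer: 5

Derivation:
Op 1: insert a.com -> 10.0.0.3 (expiry=0+10=10). clock=0
Op 2: insert b.com -> 10.0.0.7 (expiry=0+8=8). clock=0
Op 3: tick 1 -> clock=1.
Op 4: tick 2 -> clock=3.
Op 5: insert d.com -> 10.0.0.5 (expiry=3+4=7). clock=3
Op 6: insert e.com -> 10.0.0.5 (expiry=3+1=4). clock=3
Op 7: insert e.com -> 10.0.0.2 (expiry=3+6=9). clock=3
Op 8: insert c.com -> 10.0.0.3 (expiry=3+3=6). clock=3
Op 9: insert c.com -> 10.0.0.7 (expiry=3+11=14). clock=3
Op 10: insert a.com -> 10.0.0.2 (expiry=3+10=13). clock=3
Final cache (unexpired): {a.com,b.com,c.com,d.com,e.com} -> size=5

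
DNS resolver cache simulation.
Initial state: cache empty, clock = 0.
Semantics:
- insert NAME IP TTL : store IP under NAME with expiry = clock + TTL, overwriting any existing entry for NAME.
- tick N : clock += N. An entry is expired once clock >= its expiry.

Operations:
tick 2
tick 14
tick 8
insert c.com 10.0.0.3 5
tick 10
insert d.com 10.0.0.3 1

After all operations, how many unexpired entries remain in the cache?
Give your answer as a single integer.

Op 1: tick 2 -> clock=2.
Op 2: tick 14 -> clock=16.
Op 3: tick 8 -> clock=24.
Op 4: insert c.com -> 10.0.0.3 (expiry=24+5=29). clock=24
Op 5: tick 10 -> clock=34. purged={c.com}
Op 6: insert d.com -> 10.0.0.3 (expiry=34+1=35). clock=34
Final cache (unexpired): {d.com} -> size=1

Answer: 1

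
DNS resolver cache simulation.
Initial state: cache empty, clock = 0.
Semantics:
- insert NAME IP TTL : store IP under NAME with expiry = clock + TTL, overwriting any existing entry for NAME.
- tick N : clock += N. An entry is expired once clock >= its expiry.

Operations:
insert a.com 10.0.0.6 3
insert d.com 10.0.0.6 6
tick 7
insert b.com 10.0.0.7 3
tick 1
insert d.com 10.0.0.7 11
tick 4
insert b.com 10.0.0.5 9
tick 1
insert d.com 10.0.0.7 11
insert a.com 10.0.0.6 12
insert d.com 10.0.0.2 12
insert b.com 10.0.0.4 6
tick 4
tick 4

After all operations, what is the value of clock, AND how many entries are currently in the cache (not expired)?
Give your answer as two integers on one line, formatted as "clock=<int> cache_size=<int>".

Op 1: insert a.com -> 10.0.0.6 (expiry=0+3=3). clock=0
Op 2: insert d.com -> 10.0.0.6 (expiry=0+6=6). clock=0
Op 3: tick 7 -> clock=7. purged={a.com,d.com}
Op 4: insert b.com -> 10.0.0.7 (expiry=7+3=10). clock=7
Op 5: tick 1 -> clock=8.
Op 6: insert d.com -> 10.0.0.7 (expiry=8+11=19). clock=8
Op 7: tick 4 -> clock=12. purged={b.com}
Op 8: insert b.com -> 10.0.0.5 (expiry=12+9=21). clock=12
Op 9: tick 1 -> clock=13.
Op 10: insert d.com -> 10.0.0.7 (expiry=13+11=24). clock=13
Op 11: insert a.com -> 10.0.0.6 (expiry=13+12=25). clock=13
Op 12: insert d.com -> 10.0.0.2 (expiry=13+12=25). clock=13
Op 13: insert b.com -> 10.0.0.4 (expiry=13+6=19). clock=13
Op 14: tick 4 -> clock=17.
Op 15: tick 4 -> clock=21. purged={b.com}
Final clock = 21
Final cache (unexpired): {a.com,d.com} -> size=2

Answer: clock=21 cache_size=2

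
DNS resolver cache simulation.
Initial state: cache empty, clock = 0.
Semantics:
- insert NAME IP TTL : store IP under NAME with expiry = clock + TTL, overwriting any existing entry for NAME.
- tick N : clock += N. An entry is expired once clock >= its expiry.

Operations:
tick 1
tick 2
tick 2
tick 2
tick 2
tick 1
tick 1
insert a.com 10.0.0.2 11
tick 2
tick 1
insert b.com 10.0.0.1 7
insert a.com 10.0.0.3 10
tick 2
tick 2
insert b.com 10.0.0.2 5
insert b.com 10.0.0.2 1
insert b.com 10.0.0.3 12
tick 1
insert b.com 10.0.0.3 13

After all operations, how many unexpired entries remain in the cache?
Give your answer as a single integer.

Answer: 2

Derivation:
Op 1: tick 1 -> clock=1.
Op 2: tick 2 -> clock=3.
Op 3: tick 2 -> clock=5.
Op 4: tick 2 -> clock=7.
Op 5: tick 2 -> clock=9.
Op 6: tick 1 -> clock=10.
Op 7: tick 1 -> clock=11.
Op 8: insert a.com -> 10.0.0.2 (expiry=11+11=22). clock=11
Op 9: tick 2 -> clock=13.
Op 10: tick 1 -> clock=14.
Op 11: insert b.com -> 10.0.0.1 (expiry=14+7=21). clock=14
Op 12: insert a.com -> 10.0.0.3 (expiry=14+10=24). clock=14
Op 13: tick 2 -> clock=16.
Op 14: tick 2 -> clock=18.
Op 15: insert b.com -> 10.0.0.2 (expiry=18+5=23). clock=18
Op 16: insert b.com -> 10.0.0.2 (expiry=18+1=19). clock=18
Op 17: insert b.com -> 10.0.0.3 (expiry=18+12=30). clock=18
Op 18: tick 1 -> clock=19.
Op 19: insert b.com -> 10.0.0.3 (expiry=19+13=32). clock=19
Final cache (unexpired): {a.com,b.com} -> size=2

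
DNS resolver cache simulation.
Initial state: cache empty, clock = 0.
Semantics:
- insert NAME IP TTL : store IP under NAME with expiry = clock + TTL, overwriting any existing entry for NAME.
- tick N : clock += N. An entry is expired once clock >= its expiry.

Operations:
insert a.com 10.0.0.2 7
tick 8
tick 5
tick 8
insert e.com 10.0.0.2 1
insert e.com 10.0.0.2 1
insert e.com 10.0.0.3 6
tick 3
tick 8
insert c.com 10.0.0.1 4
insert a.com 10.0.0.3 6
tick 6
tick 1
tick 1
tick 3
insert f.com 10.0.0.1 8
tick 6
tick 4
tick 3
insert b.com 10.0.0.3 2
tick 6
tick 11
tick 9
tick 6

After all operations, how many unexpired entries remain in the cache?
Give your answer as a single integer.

Answer: 0

Derivation:
Op 1: insert a.com -> 10.0.0.2 (expiry=0+7=7). clock=0
Op 2: tick 8 -> clock=8. purged={a.com}
Op 3: tick 5 -> clock=13.
Op 4: tick 8 -> clock=21.
Op 5: insert e.com -> 10.0.0.2 (expiry=21+1=22). clock=21
Op 6: insert e.com -> 10.0.0.2 (expiry=21+1=22). clock=21
Op 7: insert e.com -> 10.0.0.3 (expiry=21+6=27). clock=21
Op 8: tick 3 -> clock=24.
Op 9: tick 8 -> clock=32. purged={e.com}
Op 10: insert c.com -> 10.0.0.1 (expiry=32+4=36). clock=32
Op 11: insert a.com -> 10.0.0.3 (expiry=32+6=38). clock=32
Op 12: tick 6 -> clock=38. purged={a.com,c.com}
Op 13: tick 1 -> clock=39.
Op 14: tick 1 -> clock=40.
Op 15: tick 3 -> clock=43.
Op 16: insert f.com -> 10.0.0.1 (expiry=43+8=51). clock=43
Op 17: tick 6 -> clock=49.
Op 18: tick 4 -> clock=53. purged={f.com}
Op 19: tick 3 -> clock=56.
Op 20: insert b.com -> 10.0.0.3 (expiry=56+2=58). clock=56
Op 21: tick 6 -> clock=62. purged={b.com}
Op 22: tick 11 -> clock=73.
Op 23: tick 9 -> clock=82.
Op 24: tick 6 -> clock=88.
Final cache (unexpired): {} -> size=0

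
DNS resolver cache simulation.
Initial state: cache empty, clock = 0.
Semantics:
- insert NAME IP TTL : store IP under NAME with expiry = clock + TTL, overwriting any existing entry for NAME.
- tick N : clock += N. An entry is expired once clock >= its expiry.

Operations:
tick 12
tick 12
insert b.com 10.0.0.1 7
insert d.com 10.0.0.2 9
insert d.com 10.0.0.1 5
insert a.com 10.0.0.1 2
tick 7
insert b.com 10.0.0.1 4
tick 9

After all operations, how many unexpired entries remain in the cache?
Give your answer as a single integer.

Answer: 0

Derivation:
Op 1: tick 12 -> clock=12.
Op 2: tick 12 -> clock=24.
Op 3: insert b.com -> 10.0.0.1 (expiry=24+7=31). clock=24
Op 4: insert d.com -> 10.0.0.2 (expiry=24+9=33). clock=24
Op 5: insert d.com -> 10.0.0.1 (expiry=24+5=29). clock=24
Op 6: insert a.com -> 10.0.0.1 (expiry=24+2=26). clock=24
Op 7: tick 7 -> clock=31. purged={a.com,b.com,d.com}
Op 8: insert b.com -> 10.0.0.1 (expiry=31+4=35). clock=31
Op 9: tick 9 -> clock=40. purged={b.com}
Final cache (unexpired): {} -> size=0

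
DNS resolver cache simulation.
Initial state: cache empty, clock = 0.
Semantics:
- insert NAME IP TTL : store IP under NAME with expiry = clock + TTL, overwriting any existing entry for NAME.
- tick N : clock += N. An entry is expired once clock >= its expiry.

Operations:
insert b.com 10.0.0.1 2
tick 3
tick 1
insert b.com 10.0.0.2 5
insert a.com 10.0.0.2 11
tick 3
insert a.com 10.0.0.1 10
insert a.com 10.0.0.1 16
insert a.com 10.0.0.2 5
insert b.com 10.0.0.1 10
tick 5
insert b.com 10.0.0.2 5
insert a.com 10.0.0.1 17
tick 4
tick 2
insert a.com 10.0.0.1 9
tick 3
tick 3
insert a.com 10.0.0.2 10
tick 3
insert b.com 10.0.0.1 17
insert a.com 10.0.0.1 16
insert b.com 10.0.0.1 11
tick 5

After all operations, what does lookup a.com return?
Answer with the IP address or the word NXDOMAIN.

Answer: 10.0.0.1

Derivation:
Op 1: insert b.com -> 10.0.0.1 (expiry=0+2=2). clock=0
Op 2: tick 3 -> clock=3. purged={b.com}
Op 3: tick 1 -> clock=4.
Op 4: insert b.com -> 10.0.0.2 (expiry=4+5=9). clock=4
Op 5: insert a.com -> 10.0.0.2 (expiry=4+11=15). clock=4
Op 6: tick 3 -> clock=7.
Op 7: insert a.com -> 10.0.0.1 (expiry=7+10=17). clock=7
Op 8: insert a.com -> 10.0.0.1 (expiry=7+16=23). clock=7
Op 9: insert a.com -> 10.0.0.2 (expiry=7+5=12). clock=7
Op 10: insert b.com -> 10.0.0.1 (expiry=7+10=17). clock=7
Op 11: tick 5 -> clock=12. purged={a.com}
Op 12: insert b.com -> 10.0.0.2 (expiry=12+5=17). clock=12
Op 13: insert a.com -> 10.0.0.1 (expiry=12+17=29). clock=12
Op 14: tick 4 -> clock=16.
Op 15: tick 2 -> clock=18. purged={b.com}
Op 16: insert a.com -> 10.0.0.1 (expiry=18+9=27). clock=18
Op 17: tick 3 -> clock=21.
Op 18: tick 3 -> clock=24.
Op 19: insert a.com -> 10.0.0.2 (expiry=24+10=34). clock=24
Op 20: tick 3 -> clock=27.
Op 21: insert b.com -> 10.0.0.1 (expiry=27+17=44). clock=27
Op 22: insert a.com -> 10.0.0.1 (expiry=27+16=43). clock=27
Op 23: insert b.com -> 10.0.0.1 (expiry=27+11=38). clock=27
Op 24: tick 5 -> clock=32.
lookup a.com: present, ip=10.0.0.1 expiry=43 > clock=32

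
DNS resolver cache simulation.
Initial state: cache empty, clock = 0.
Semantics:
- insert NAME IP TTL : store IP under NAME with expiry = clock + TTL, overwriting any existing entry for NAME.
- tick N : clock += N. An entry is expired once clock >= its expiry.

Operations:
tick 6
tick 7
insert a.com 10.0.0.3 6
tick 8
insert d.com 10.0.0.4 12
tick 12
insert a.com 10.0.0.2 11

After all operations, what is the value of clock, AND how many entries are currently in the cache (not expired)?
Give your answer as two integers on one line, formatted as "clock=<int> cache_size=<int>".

Op 1: tick 6 -> clock=6.
Op 2: tick 7 -> clock=13.
Op 3: insert a.com -> 10.0.0.3 (expiry=13+6=19). clock=13
Op 4: tick 8 -> clock=21. purged={a.com}
Op 5: insert d.com -> 10.0.0.4 (expiry=21+12=33). clock=21
Op 6: tick 12 -> clock=33. purged={d.com}
Op 7: insert a.com -> 10.0.0.2 (expiry=33+11=44). clock=33
Final clock = 33
Final cache (unexpired): {a.com} -> size=1

Answer: clock=33 cache_size=1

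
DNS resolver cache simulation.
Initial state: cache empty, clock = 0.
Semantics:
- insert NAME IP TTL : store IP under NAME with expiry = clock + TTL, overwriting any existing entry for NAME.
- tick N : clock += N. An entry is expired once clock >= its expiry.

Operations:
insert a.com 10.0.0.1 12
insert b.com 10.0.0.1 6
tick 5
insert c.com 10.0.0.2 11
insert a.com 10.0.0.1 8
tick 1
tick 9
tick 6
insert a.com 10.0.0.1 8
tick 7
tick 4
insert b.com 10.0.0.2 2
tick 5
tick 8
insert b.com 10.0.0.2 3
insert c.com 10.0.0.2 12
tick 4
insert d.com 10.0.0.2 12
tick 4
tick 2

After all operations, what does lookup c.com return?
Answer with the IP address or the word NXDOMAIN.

Answer: 10.0.0.2

Derivation:
Op 1: insert a.com -> 10.0.0.1 (expiry=0+12=12). clock=0
Op 2: insert b.com -> 10.0.0.1 (expiry=0+6=6). clock=0
Op 3: tick 5 -> clock=5.
Op 4: insert c.com -> 10.0.0.2 (expiry=5+11=16). clock=5
Op 5: insert a.com -> 10.0.0.1 (expiry=5+8=13). clock=5
Op 6: tick 1 -> clock=6. purged={b.com}
Op 7: tick 9 -> clock=15. purged={a.com}
Op 8: tick 6 -> clock=21. purged={c.com}
Op 9: insert a.com -> 10.0.0.1 (expiry=21+8=29). clock=21
Op 10: tick 7 -> clock=28.
Op 11: tick 4 -> clock=32. purged={a.com}
Op 12: insert b.com -> 10.0.0.2 (expiry=32+2=34). clock=32
Op 13: tick 5 -> clock=37. purged={b.com}
Op 14: tick 8 -> clock=45.
Op 15: insert b.com -> 10.0.0.2 (expiry=45+3=48). clock=45
Op 16: insert c.com -> 10.0.0.2 (expiry=45+12=57). clock=45
Op 17: tick 4 -> clock=49. purged={b.com}
Op 18: insert d.com -> 10.0.0.2 (expiry=49+12=61). clock=49
Op 19: tick 4 -> clock=53.
Op 20: tick 2 -> clock=55.
lookup c.com: present, ip=10.0.0.2 expiry=57 > clock=55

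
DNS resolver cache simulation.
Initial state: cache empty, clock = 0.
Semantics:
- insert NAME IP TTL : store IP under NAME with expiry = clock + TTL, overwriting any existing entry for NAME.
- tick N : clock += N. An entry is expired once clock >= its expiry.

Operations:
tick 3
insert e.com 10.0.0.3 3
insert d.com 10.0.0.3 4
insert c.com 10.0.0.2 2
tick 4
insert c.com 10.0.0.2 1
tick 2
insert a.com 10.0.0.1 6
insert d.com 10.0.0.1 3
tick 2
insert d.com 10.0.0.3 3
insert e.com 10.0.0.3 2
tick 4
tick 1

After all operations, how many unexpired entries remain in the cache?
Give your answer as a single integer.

Op 1: tick 3 -> clock=3.
Op 2: insert e.com -> 10.0.0.3 (expiry=3+3=6). clock=3
Op 3: insert d.com -> 10.0.0.3 (expiry=3+4=7). clock=3
Op 4: insert c.com -> 10.0.0.2 (expiry=3+2=5). clock=3
Op 5: tick 4 -> clock=7. purged={c.com,d.com,e.com}
Op 6: insert c.com -> 10.0.0.2 (expiry=7+1=8). clock=7
Op 7: tick 2 -> clock=9. purged={c.com}
Op 8: insert a.com -> 10.0.0.1 (expiry=9+6=15). clock=9
Op 9: insert d.com -> 10.0.0.1 (expiry=9+3=12). clock=9
Op 10: tick 2 -> clock=11.
Op 11: insert d.com -> 10.0.0.3 (expiry=11+3=14). clock=11
Op 12: insert e.com -> 10.0.0.3 (expiry=11+2=13). clock=11
Op 13: tick 4 -> clock=15. purged={a.com,d.com,e.com}
Op 14: tick 1 -> clock=16.
Final cache (unexpired): {} -> size=0

Answer: 0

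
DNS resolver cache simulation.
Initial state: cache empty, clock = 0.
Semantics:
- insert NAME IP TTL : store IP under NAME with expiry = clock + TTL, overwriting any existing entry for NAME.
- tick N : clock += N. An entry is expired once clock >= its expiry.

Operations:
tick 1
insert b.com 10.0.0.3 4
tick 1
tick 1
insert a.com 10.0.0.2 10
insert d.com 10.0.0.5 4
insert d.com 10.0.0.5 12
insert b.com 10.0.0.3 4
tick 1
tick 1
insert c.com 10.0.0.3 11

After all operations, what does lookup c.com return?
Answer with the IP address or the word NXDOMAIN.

Answer: 10.0.0.3

Derivation:
Op 1: tick 1 -> clock=1.
Op 2: insert b.com -> 10.0.0.3 (expiry=1+4=5). clock=1
Op 3: tick 1 -> clock=2.
Op 4: tick 1 -> clock=3.
Op 5: insert a.com -> 10.0.0.2 (expiry=3+10=13). clock=3
Op 6: insert d.com -> 10.0.0.5 (expiry=3+4=7). clock=3
Op 7: insert d.com -> 10.0.0.5 (expiry=3+12=15). clock=3
Op 8: insert b.com -> 10.0.0.3 (expiry=3+4=7). clock=3
Op 9: tick 1 -> clock=4.
Op 10: tick 1 -> clock=5.
Op 11: insert c.com -> 10.0.0.3 (expiry=5+11=16). clock=5
lookup c.com: present, ip=10.0.0.3 expiry=16 > clock=5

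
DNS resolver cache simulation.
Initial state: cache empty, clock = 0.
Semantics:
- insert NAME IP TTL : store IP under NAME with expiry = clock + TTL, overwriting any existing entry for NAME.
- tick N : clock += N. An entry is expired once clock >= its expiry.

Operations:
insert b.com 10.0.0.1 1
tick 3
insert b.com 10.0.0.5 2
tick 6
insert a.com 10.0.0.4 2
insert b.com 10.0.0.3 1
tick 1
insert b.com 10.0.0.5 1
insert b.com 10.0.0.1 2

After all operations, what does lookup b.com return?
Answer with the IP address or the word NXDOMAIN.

Answer: 10.0.0.1

Derivation:
Op 1: insert b.com -> 10.0.0.1 (expiry=0+1=1). clock=0
Op 2: tick 3 -> clock=3. purged={b.com}
Op 3: insert b.com -> 10.0.0.5 (expiry=3+2=5). clock=3
Op 4: tick 6 -> clock=9. purged={b.com}
Op 5: insert a.com -> 10.0.0.4 (expiry=9+2=11). clock=9
Op 6: insert b.com -> 10.0.0.3 (expiry=9+1=10). clock=9
Op 7: tick 1 -> clock=10. purged={b.com}
Op 8: insert b.com -> 10.0.0.5 (expiry=10+1=11). clock=10
Op 9: insert b.com -> 10.0.0.1 (expiry=10+2=12). clock=10
lookup b.com: present, ip=10.0.0.1 expiry=12 > clock=10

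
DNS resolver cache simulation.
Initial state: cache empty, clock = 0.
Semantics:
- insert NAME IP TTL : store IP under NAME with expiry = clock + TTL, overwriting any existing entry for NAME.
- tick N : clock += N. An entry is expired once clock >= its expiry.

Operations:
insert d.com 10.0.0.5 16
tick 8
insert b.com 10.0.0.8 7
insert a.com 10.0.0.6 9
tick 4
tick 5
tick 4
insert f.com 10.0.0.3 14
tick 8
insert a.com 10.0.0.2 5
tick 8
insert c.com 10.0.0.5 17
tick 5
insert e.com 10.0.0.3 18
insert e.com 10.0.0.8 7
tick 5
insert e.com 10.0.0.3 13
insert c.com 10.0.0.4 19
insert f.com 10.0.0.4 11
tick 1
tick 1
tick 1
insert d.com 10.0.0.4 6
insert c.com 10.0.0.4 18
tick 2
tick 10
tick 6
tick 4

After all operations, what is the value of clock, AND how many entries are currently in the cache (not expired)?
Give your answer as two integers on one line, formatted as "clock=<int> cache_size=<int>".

Op 1: insert d.com -> 10.0.0.5 (expiry=0+16=16). clock=0
Op 2: tick 8 -> clock=8.
Op 3: insert b.com -> 10.0.0.8 (expiry=8+7=15). clock=8
Op 4: insert a.com -> 10.0.0.6 (expiry=8+9=17). clock=8
Op 5: tick 4 -> clock=12.
Op 6: tick 5 -> clock=17. purged={a.com,b.com,d.com}
Op 7: tick 4 -> clock=21.
Op 8: insert f.com -> 10.0.0.3 (expiry=21+14=35). clock=21
Op 9: tick 8 -> clock=29.
Op 10: insert a.com -> 10.0.0.2 (expiry=29+5=34). clock=29
Op 11: tick 8 -> clock=37. purged={a.com,f.com}
Op 12: insert c.com -> 10.0.0.5 (expiry=37+17=54). clock=37
Op 13: tick 5 -> clock=42.
Op 14: insert e.com -> 10.0.0.3 (expiry=42+18=60). clock=42
Op 15: insert e.com -> 10.0.0.8 (expiry=42+7=49). clock=42
Op 16: tick 5 -> clock=47.
Op 17: insert e.com -> 10.0.0.3 (expiry=47+13=60). clock=47
Op 18: insert c.com -> 10.0.0.4 (expiry=47+19=66). clock=47
Op 19: insert f.com -> 10.0.0.4 (expiry=47+11=58). clock=47
Op 20: tick 1 -> clock=48.
Op 21: tick 1 -> clock=49.
Op 22: tick 1 -> clock=50.
Op 23: insert d.com -> 10.0.0.4 (expiry=50+6=56). clock=50
Op 24: insert c.com -> 10.0.0.4 (expiry=50+18=68). clock=50
Op 25: tick 2 -> clock=52.
Op 26: tick 10 -> clock=62. purged={d.com,e.com,f.com}
Op 27: tick 6 -> clock=68. purged={c.com}
Op 28: tick 4 -> clock=72.
Final clock = 72
Final cache (unexpired): {} -> size=0

Answer: clock=72 cache_size=0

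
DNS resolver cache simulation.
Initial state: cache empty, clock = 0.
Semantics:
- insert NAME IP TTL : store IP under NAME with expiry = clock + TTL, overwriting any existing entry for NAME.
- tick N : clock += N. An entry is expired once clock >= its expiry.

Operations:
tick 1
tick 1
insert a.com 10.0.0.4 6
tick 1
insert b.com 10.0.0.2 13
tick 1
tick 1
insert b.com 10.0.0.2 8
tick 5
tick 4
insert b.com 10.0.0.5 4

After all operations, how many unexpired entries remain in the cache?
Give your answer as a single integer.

Answer: 1

Derivation:
Op 1: tick 1 -> clock=1.
Op 2: tick 1 -> clock=2.
Op 3: insert a.com -> 10.0.0.4 (expiry=2+6=8). clock=2
Op 4: tick 1 -> clock=3.
Op 5: insert b.com -> 10.0.0.2 (expiry=3+13=16). clock=3
Op 6: tick 1 -> clock=4.
Op 7: tick 1 -> clock=5.
Op 8: insert b.com -> 10.0.0.2 (expiry=5+8=13). clock=5
Op 9: tick 5 -> clock=10. purged={a.com}
Op 10: tick 4 -> clock=14. purged={b.com}
Op 11: insert b.com -> 10.0.0.5 (expiry=14+4=18). clock=14
Final cache (unexpired): {b.com} -> size=1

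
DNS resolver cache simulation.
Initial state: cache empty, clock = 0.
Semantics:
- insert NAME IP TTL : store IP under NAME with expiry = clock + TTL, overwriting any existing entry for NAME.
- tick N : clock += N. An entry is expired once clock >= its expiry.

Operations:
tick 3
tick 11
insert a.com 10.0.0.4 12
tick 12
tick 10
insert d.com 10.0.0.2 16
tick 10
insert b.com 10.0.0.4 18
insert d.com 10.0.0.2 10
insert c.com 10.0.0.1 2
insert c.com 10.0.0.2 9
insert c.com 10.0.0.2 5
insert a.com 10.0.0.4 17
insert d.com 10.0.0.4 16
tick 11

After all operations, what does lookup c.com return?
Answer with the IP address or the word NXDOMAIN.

Op 1: tick 3 -> clock=3.
Op 2: tick 11 -> clock=14.
Op 3: insert a.com -> 10.0.0.4 (expiry=14+12=26). clock=14
Op 4: tick 12 -> clock=26. purged={a.com}
Op 5: tick 10 -> clock=36.
Op 6: insert d.com -> 10.0.0.2 (expiry=36+16=52). clock=36
Op 7: tick 10 -> clock=46.
Op 8: insert b.com -> 10.0.0.4 (expiry=46+18=64). clock=46
Op 9: insert d.com -> 10.0.0.2 (expiry=46+10=56). clock=46
Op 10: insert c.com -> 10.0.0.1 (expiry=46+2=48). clock=46
Op 11: insert c.com -> 10.0.0.2 (expiry=46+9=55). clock=46
Op 12: insert c.com -> 10.0.0.2 (expiry=46+5=51). clock=46
Op 13: insert a.com -> 10.0.0.4 (expiry=46+17=63). clock=46
Op 14: insert d.com -> 10.0.0.4 (expiry=46+16=62). clock=46
Op 15: tick 11 -> clock=57. purged={c.com}
lookup c.com: not in cache (expired or never inserted)

Answer: NXDOMAIN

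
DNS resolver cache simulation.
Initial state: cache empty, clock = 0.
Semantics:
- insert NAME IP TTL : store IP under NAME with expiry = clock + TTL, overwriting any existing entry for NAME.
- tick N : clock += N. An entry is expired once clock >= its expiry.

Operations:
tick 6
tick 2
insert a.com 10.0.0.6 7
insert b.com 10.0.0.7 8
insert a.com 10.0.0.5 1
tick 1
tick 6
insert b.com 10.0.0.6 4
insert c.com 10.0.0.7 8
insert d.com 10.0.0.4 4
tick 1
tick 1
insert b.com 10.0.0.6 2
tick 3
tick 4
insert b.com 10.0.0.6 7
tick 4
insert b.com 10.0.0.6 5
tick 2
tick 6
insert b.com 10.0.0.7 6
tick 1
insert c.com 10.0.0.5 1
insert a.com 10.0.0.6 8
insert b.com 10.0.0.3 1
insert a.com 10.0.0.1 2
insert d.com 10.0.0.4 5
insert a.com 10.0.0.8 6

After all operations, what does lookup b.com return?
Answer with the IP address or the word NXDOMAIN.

Op 1: tick 6 -> clock=6.
Op 2: tick 2 -> clock=8.
Op 3: insert a.com -> 10.0.0.6 (expiry=8+7=15). clock=8
Op 4: insert b.com -> 10.0.0.7 (expiry=8+8=16). clock=8
Op 5: insert a.com -> 10.0.0.5 (expiry=8+1=9). clock=8
Op 6: tick 1 -> clock=9. purged={a.com}
Op 7: tick 6 -> clock=15.
Op 8: insert b.com -> 10.0.0.6 (expiry=15+4=19). clock=15
Op 9: insert c.com -> 10.0.0.7 (expiry=15+8=23). clock=15
Op 10: insert d.com -> 10.0.0.4 (expiry=15+4=19). clock=15
Op 11: tick 1 -> clock=16.
Op 12: tick 1 -> clock=17.
Op 13: insert b.com -> 10.0.0.6 (expiry=17+2=19). clock=17
Op 14: tick 3 -> clock=20. purged={b.com,d.com}
Op 15: tick 4 -> clock=24. purged={c.com}
Op 16: insert b.com -> 10.0.0.6 (expiry=24+7=31). clock=24
Op 17: tick 4 -> clock=28.
Op 18: insert b.com -> 10.0.0.6 (expiry=28+5=33). clock=28
Op 19: tick 2 -> clock=30.
Op 20: tick 6 -> clock=36. purged={b.com}
Op 21: insert b.com -> 10.0.0.7 (expiry=36+6=42). clock=36
Op 22: tick 1 -> clock=37.
Op 23: insert c.com -> 10.0.0.5 (expiry=37+1=38). clock=37
Op 24: insert a.com -> 10.0.0.6 (expiry=37+8=45). clock=37
Op 25: insert b.com -> 10.0.0.3 (expiry=37+1=38). clock=37
Op 26: insert a.com -> 10.0.0.1 (expiry=37+2=39). clock=37
Op 27: insert d.com -> 10.0.0.4 (expiry=37+5=42). clock=37
Op 28: insert a.com -> 10.0.0.8 (expiry=37+6=43). clock=37
lookup b.com: present, ip=10.0.0.3 expiry=38 > clock=37

Answer: 10.0.0.3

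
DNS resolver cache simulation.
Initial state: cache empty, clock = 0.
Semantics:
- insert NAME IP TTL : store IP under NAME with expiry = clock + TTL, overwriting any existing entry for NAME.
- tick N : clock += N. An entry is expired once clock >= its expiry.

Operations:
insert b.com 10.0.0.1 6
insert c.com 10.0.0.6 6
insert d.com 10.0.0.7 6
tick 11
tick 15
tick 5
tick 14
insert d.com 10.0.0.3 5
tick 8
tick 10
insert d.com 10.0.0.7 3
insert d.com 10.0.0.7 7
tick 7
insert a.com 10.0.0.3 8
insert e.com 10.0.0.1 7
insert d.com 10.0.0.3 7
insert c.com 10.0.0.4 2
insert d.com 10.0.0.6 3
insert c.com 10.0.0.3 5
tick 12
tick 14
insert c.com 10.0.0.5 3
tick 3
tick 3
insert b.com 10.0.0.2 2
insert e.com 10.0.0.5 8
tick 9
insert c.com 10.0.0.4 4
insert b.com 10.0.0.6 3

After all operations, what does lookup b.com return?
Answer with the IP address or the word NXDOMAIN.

Op 1: insert b.com -> 10.0.0.1 (expiry=0+6=6). clock=0
Op 2: insert c.com -> 10.0.0.6 (expiry=0+6=6). clock=0
Op 3: insert d.com -> 10.0.0.7 (expiry=0+6=6). clock=0
Op 4: tick 11 -> clock=11. purged={b.com,c.com,d.com}
Op 5: tick 15 -> clock=26.
Op 6: tick 5 -> clock=31.
Op 7: tick 14 -> clock=45.
Op 8: insert d.com -> 10.0.0.3 (expiry=45+5=50). clock=45
Op 9: tick 8 -> clock=53. purged={d.com}
Op 10: tick 10 -> clock=63.
Op 11: insert d.com -> 10.0.0.7 (expiry=63+3=66). clock=63
Op 12: insert d.com -> 10.0.0.7 (expiry=63+7=70). clock=63
Op 13: tick 7 -> clock=70. purged={d.com}
Op 14: insert a.com -> 10.0.0.3 (expiry=70+8=78). clock=70
Op 15: insert e.com -> 10.0.0.1 (expiry=70+7=77). clock=70
Op 16: insert d.com -> 10.0.0.3 (expiry=70+7=77). clock=70
Op 17: insert c.com -> 10.0.0.4 (expiry=70+2=72). clock=70
Op 18: insert d.com -> 10.0.0.6 (expiry=70+3=73). clock=70
Op 19: insert c.com -> 10.0.0.3 (expiry=70+5=75). clock=70
Op 20: tick 12 -> clock=82. purged={a.com,c.com,d.com,e.com}
Op 21: tick 14 -> clock=96.
Op 22: insert c.com -> 10.0.0.5 (expiry=96+3=99). clock=96
Op 23: tick 3 -> clock=99. purged={c.com}
Op 24: tick 3 -> clock=102.
Op 25: insert b.com -> 10.0.0.2 (expiry=102+2=104). clock=102
Op 26: insert e.com -> 10.0.0.5 (expiry=102+8=110). clock=102
Op 27: tick 9 -> clock=111. purged={b.com,e.com}
Op 28: insert c.com -> 10.0.0.4 (expiry=111+4=115). clock=111
Op 29: insert b.com -> 10.0.0.6 (expiry=111+3=114). clock=111
lookup b.com: present, ip=10.0.0.6 expiry=114 > clock=111

Answer: 10.0.0.6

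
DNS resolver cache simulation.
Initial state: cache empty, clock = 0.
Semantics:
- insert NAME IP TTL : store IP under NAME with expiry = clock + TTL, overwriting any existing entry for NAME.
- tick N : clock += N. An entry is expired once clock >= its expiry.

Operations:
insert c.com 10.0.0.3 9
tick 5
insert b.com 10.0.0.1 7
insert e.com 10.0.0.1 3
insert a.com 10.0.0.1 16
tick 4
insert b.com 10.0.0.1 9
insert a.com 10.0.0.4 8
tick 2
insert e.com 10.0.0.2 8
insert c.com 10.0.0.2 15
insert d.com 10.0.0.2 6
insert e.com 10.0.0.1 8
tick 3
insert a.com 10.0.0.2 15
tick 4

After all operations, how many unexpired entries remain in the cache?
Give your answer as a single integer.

Answer: 3

Derivation:
Op 1: insert c.com -> 10.0.0.3 (expiry=0+9=9). clock=0
Op 2: tick 5 -> clock=5.
Op 3: insert b.com -> 10.0.0.1 (expiry=5+7=12). clock=5
Op 4: insert e.com -> 10.0.0.1 (expiry=5+3=8). clock=5
Op 5: insert a.com -> 10.0.0.1 (expiry=5+16=21). clock=5
Op 6: tick 4 -> clock=9. purged={c.com,e.com}
Op 7: insert b.com -> 10.0.0.1 (expiry=9+9=18). clock=9
Op 8: insert a.com -> 10.0.0.4 (expiry=9+8=17). clock=9
Op 9: tick 2 -> clock=11.
Op 10: insert e.com -> 10.0.0.2 (expiry=11+8=19). clock=11
Op 11: insert c.com -> 10.0.0.2 (expiry=11+15=26). clock=11
Op 12: insert d.com -> 10.0.0.2 (expiry=11+6=17). clock=11
Op 13: insert e.com -> 10.0.0.1 (expiry=11+8=19). clock=11
Op 14: tick 3 -> clock=14.
Op 15: insert a.com -> 10.0.0.2 (expiry=14+15=29). clock=14
Op 16: tick 4 -> clock=18. purged={b.com,d.com}
Final cache (unexpired): {a.com,c.com,e.com} -> size=3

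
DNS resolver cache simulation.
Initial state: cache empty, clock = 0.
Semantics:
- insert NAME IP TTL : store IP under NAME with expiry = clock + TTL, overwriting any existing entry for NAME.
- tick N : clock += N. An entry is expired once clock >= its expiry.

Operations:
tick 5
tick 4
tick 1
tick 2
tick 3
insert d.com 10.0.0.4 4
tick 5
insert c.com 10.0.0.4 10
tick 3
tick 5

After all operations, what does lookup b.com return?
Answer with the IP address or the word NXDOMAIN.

Op 1: tick 5 -> clock=5.
Op 2: tick 4 -> clock=9.
Op 3: tick 1 -> clock=10.
Op 4: tick 2 -> clock=12.
Op 5: tick 3 -> clock=15.
Op 6: insert d.com -> 10.0.0.4 (expiry=15+4=19). clock=15
Op 7: tick 5 -> clock=20. purged={d.com}
Op 8: insert c.com -> 10.0.0.4 (expiry=20+10=30). clock=20
Op 9: tick 3 -> clock=23.
Op 10: tick 5 -> clock=28.
lookup b.com: not in cache (expired or never inserted)

Answer: NXDOMAIN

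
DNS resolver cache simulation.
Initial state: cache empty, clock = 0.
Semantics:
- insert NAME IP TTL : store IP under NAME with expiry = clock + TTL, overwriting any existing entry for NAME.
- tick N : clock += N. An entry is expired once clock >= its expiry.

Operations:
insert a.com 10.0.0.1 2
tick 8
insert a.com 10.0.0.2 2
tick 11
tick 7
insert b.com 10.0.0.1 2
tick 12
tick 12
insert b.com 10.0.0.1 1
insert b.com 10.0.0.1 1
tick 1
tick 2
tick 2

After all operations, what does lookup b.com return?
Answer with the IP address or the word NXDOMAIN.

Answer: NXDOMAIN

Derivation:
Op 1: insert a.com -> 10.0.0.1 (expiry=0+2=2). clock=0
Op 2: tick 8 -> clock=8. purged={a.com}
Op 3: insert a.com -> 10.0.0.2 (expiry=8+2=10). clock=8
Op 4: tick 11 -> clock=19. purged={a.com}
Op 5: tick 7 -> clock=26.
Op 6: insert b.com -> 10.0.0.1 (expiry=26+2=28). clock=26
Op 7: tick 12 -> clock=38. purged={b.com}
Op 8: tick 12 -> clock=50.
Op 9: insert b.com -> 10.0.0.1 (expiry=50+1=51). clock=50
Op 10: insert b.com -> 10.0.0.1 (expiry=50+1=51). clock=50
Op 11: tick 1 -> clock=51. purged={b.com}
Op 12: tick 2 -> clock=53.
Op 13: tick 2 -> clock=55.
lookup b.com: not in cache (expired or never inserted)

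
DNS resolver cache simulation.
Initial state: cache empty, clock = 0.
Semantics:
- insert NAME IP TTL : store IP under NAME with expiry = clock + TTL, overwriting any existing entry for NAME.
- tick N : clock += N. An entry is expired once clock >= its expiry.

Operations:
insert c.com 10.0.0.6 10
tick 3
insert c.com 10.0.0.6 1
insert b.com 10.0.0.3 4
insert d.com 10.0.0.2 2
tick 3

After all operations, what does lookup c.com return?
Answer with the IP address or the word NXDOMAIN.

Op 1: insert c.com -> 10.0.0.6 (expiry=0+10=10). clock=0
Op 2: tick 3 -> clock=3.
Op 3: insert c.com -> 10.0.0.6 (expiry=3+1=4). clock=3
Op 4: insert b.com -> 10.0.0.3 (expiry=3+4=7). clock=3
Op 5: insert d.com -> 10.0.0.2 (expiry=3+2=5). clock=3
Op 6: tick 3 -> clock=6. purged={c.com,d.com}
lookup c.com: not in cache (expired or never inserted)

Answer: NXDOMAIN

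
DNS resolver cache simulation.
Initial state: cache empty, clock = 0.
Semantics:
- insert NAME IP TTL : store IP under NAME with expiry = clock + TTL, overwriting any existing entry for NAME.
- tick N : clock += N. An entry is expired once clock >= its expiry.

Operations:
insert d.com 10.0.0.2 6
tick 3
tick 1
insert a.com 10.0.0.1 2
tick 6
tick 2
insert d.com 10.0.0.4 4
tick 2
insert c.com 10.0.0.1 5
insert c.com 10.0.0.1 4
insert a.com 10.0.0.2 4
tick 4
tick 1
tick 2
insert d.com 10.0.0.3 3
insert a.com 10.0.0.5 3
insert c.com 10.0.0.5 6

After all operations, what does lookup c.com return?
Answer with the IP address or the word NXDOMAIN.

Answer: 10.0.0.5

Derivation:
Op 1: insert d.com -> 10.0.0.2 (expiry=0+6=6). clock=0
Op 2: tick 3 -> clock=3.
Op 3: tick 1 -> clock=4.
Op 4: insert a.com -> 10.0.0.1 (expiry=4+2=6). clock=4
Op 5: tick 6 -> clock=10. purged={a.com,d.com}
Op 6: tick 2 -> clock=12.
Op 7: insert d.com -> 10.0.0.4 (expiry=12+4=16). clock=12
Op 8: tick 2 -> clock=14.
Op 9: insert c.com -> 10.0.0.1 (expiry=14+5=19). clock=14
Op 10: insert c.com -> 10.0.0.1 (expiry=14+4=18). clock=14
Op 11: insert a.com -> 10.0.0.2 (expiry=14+4=18). clock=14
Op 12: tick 4 -> clock=18. purged={a.com,c.com,d.com}
Op 13: tick 1 -> clock=19.
Op 14: tick 2 -> clock=21.
Op 15: insert d.com -> 10.0.0.3 (expiry=21+3=24). clock=21
Op 16: insert a.com -> 10.0.0.5 (expiry=21+3=24). clock=21
Op 17: insert c.com -> 10.0.0.5 (expiry=21+6=27). clock=21
lookup c.com: present, ip=10.0.0.5 expiry=27 > clock=21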